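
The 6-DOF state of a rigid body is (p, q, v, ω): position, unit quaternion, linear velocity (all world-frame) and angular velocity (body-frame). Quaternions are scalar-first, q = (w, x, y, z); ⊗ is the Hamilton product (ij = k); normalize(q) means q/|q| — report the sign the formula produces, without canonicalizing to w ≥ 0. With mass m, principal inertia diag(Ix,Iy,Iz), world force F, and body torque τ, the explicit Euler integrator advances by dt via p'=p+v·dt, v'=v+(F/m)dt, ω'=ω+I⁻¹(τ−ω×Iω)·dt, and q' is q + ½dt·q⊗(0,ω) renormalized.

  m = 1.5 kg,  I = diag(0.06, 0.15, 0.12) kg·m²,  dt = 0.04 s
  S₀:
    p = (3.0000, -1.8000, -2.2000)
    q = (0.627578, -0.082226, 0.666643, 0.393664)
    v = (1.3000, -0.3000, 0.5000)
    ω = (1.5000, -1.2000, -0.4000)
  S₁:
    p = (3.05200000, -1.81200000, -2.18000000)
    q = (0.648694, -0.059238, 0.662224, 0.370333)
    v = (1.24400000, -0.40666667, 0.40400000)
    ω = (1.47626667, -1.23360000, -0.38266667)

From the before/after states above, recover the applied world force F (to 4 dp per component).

F = (-2.1000, -4.0000, -3.6000)

v₁ − v₀ = (-0.05600000, -0.10666667, -0.09600000)
m·(v₁−v₀)/dt = (-2.1000, -4.0000, -3.6000)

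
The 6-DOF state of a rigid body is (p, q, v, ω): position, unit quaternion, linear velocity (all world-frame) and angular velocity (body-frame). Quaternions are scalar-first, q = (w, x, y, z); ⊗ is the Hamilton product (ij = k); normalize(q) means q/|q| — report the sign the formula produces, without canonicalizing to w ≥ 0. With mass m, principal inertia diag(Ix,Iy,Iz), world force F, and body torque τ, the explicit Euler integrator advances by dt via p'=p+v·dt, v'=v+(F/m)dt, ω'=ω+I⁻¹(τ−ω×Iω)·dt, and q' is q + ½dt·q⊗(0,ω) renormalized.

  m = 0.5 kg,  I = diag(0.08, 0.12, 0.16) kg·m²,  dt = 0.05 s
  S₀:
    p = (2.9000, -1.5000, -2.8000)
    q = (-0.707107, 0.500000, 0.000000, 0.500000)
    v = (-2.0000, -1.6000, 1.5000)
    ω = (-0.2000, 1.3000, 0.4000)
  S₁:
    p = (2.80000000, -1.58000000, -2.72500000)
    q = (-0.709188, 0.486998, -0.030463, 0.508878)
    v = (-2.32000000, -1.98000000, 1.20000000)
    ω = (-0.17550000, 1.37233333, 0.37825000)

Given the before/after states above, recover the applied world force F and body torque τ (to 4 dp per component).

F = (-3.2000, -3.8000, -3.0000)
τ = (0.0600, 0.1800, -0.0800)

rate change Δω = (0.02450000, 0.07233333, -0.02175000)
τ = I·(Δω/dt) + ω₀×(Iω₀) = (0.0600, 0.1800, -0.0800)
velocity change Δv = (-0.32000000, -0.38000000, -0.30000000)
F = m·Δv/dt = (-3.2000, -3.8000, -3.0000)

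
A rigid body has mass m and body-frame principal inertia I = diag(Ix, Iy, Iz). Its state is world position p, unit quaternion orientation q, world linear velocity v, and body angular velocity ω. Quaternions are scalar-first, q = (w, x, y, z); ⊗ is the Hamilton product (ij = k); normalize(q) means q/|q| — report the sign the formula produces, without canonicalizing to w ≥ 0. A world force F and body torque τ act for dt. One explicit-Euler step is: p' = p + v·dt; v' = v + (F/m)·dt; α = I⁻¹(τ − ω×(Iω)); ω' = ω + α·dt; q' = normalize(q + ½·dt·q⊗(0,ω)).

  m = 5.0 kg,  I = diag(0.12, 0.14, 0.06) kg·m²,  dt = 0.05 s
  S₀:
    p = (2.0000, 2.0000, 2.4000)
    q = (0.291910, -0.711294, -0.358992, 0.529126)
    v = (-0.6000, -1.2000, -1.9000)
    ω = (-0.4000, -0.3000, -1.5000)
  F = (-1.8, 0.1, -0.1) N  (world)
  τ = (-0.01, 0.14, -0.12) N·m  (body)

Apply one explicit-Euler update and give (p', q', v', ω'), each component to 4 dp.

p' = (1.9700, 1.9400, 2.3050)
q' = (0.3017, -0.6962, -0.3928, 0.5195)
v' = (-0.6180, -1.1990, -1.9010)
ω' = (-0.3892, -0.2629, -1.6020)

ω×(Iω) gyroscopic = (-0.0360, 0.0360, 0.0024)
angular accel α = (0.2167, 0.7429, -2.0400)
ω + α·dt = (-0.3892, -0.2629, -1.6020)
Hamilton product q⊗(0,ω) = (0.4014738, 0.5804618, -1.3661644, -0.3680736)
updated quaternion q' = (0.3017, -0.6962, -0.3928, 0.5195)
new position p' = (1.9700, 1.9400, 2.3050)
new velocity v' = (-0.6180, -1.1990, -1.9010)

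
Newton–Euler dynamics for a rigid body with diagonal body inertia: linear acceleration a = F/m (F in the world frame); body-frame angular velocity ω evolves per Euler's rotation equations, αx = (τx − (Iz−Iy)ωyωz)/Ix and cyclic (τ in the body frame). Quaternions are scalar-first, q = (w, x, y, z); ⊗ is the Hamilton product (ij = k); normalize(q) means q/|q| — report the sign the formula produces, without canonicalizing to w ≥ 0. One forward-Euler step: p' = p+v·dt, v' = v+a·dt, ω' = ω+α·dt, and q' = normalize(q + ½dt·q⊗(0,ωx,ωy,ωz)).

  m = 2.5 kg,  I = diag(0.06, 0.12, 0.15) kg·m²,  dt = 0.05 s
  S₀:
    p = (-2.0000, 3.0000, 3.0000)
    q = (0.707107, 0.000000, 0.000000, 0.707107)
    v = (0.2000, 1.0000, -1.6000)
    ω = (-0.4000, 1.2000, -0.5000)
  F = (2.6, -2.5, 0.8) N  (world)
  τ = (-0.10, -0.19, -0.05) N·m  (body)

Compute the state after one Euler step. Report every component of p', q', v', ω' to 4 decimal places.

p' = (-1.9900, 3.0500, 2.9200)
q' = (0.7155, -0.0283, 0.0141, 0.6979)
v' = (0.2520, 0.9500, -1.5840)
ω' = (-0.4683, 1.1283, -0.5071)

ω×(Iω) gyroscopic = (-0.0180, -0.0180, -0.0288)
α = I⁻¹(τ − ω×Iω) = (-1.3667, -1.4333, -0.1413)
ω + α·dt = (-0.4683, 1.1283, -0.5071)
q⊗(0,ω) = (0.3535535, -1.1313712, 0.5656856, -0.3535535)
q + ½dt·q⊗(0,ω), renormalized = (0.7155, -0.0283, 0.0141, 0.6979)
a = (1.0400, -1.0000, 0.3200)
new position p' = (-1.9900, 3.0500, 2.9200)
v' = v + a·dt = (0.2520, 0.9500, -1.5840)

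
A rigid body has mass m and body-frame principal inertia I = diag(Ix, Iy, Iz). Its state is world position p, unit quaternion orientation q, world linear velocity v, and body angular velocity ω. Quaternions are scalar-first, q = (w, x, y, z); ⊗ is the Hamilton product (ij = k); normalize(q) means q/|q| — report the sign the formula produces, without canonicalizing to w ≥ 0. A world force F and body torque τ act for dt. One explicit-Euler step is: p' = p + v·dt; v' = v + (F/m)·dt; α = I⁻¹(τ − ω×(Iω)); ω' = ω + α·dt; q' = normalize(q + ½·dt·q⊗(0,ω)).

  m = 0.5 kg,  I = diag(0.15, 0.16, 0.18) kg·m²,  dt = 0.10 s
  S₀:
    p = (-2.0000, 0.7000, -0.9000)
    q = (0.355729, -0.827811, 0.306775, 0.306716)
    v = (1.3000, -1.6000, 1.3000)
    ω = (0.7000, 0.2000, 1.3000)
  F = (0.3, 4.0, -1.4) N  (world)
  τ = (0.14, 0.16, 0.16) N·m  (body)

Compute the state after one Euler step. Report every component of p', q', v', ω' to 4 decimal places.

p' = (-1.8700, 0.5400, -0.7700)
q' = (0.3607, -0.7963, 0.3738, 0.3100)
v' = (1.3600, -0.8000, 1.0200)
ω' = (0.7899, 0.3171, 1.3881)

(τ − ω×Iω)/I = (0.8987, 1.1706, 0.8811)
ω' = ω + α·dt = (0.7899, 0.3171, 1.3881)
Hamilton product q⊗(0,ω) = (0.1193819, 0.5864746, 1.3620013, 0.0821430)
q + ½dt·q⊗(0,ω), renormalized = (0.3607, -0.7963, 0.3738, 0.3100)
a = (0.6000, 8.0000, -2.8000)
p + v·dt = (-1.8700, 0.5400, -0.7700)
new velocity v' = (1.3600, -0.8000, 1.0200)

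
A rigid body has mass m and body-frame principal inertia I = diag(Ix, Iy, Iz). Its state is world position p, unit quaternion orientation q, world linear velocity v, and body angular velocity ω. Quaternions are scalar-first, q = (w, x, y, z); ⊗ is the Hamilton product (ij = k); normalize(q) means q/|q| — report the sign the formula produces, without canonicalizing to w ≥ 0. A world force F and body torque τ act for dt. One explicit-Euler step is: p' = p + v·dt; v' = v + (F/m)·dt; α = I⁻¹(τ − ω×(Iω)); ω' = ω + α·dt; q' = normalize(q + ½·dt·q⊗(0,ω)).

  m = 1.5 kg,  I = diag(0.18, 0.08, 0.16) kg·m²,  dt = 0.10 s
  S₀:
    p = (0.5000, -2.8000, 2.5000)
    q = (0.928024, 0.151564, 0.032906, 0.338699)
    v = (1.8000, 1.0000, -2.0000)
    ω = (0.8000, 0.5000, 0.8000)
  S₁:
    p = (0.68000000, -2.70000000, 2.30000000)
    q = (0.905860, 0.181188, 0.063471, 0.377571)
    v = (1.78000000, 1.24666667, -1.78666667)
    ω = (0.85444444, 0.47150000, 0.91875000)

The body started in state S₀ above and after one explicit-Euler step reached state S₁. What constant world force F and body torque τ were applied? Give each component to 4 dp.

Δω = ω₁−ω₀ = (0.05444444, -0.02850000, 0.11875000)
τ = I·(Δω/dt) + ω₀×(Iω₀) = (0.1300, -0.0100, 0.1500)
velocity change Δv = (-0.02000000, 0.24666667, 0.21333333)
F = m·Δv/dt = (-0.3000, 3.7000, 3.2000)

F = (-0.3000, 3.7000, 3.2000)
τ = (0.1300, -0.0100, 0.1500)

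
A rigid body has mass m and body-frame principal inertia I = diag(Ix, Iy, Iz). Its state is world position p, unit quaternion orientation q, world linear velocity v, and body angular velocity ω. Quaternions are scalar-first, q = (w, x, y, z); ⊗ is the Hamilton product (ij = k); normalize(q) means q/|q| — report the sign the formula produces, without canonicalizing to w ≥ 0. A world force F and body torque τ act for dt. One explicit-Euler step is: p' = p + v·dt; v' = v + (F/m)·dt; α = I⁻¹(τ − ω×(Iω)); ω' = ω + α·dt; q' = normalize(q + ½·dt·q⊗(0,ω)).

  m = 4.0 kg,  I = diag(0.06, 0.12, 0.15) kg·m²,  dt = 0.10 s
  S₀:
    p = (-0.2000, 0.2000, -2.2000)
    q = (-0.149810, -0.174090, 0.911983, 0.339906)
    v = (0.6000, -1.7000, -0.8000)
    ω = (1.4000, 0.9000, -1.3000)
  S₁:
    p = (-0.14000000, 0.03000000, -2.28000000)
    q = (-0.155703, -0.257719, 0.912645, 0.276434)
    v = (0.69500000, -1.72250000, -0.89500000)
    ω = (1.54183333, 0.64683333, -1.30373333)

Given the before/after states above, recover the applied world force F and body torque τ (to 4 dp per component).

rate change Δω = (0.14183333, -0.25316667, -0.00373333)
gyro term ω₀×Iω₀ = (-0.0351, 0.1638, 0.0756)
applied torque τ = (0.0500, -0.1400, 0.0700)
Δv = v₁−v₀ = (0.09500000, -0.02250000, -0.09500000)
applied force F = (3.8000, -0.9000, -3.8000)

F = (3.8000, -0.9000, -3.8000)
τ = (0.0500, -0.1400, 0.0700)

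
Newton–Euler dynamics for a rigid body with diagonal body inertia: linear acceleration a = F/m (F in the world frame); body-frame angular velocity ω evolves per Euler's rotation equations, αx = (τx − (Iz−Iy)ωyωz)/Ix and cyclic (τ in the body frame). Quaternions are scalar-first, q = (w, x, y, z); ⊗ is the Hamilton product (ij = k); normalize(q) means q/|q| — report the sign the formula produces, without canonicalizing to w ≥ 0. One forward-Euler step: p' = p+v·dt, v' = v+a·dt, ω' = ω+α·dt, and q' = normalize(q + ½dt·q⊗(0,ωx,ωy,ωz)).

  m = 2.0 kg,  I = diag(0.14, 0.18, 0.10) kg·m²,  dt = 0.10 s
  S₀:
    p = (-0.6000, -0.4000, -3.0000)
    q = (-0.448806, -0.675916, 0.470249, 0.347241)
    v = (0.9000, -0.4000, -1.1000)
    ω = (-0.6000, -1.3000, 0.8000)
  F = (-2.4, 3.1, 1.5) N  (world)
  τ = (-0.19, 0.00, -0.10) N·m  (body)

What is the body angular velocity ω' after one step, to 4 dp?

precession coupling ω×(Iω) = (0.0832, -0.0192, 0.0312)
(τ − ω×Iω)/I = (-1.9514, 0.1067, -1.3120)
new body rate ω' = (-0.7951, -1.2893, 0.6688)

ω' = (-0.7951, -1.2893, 0.6688)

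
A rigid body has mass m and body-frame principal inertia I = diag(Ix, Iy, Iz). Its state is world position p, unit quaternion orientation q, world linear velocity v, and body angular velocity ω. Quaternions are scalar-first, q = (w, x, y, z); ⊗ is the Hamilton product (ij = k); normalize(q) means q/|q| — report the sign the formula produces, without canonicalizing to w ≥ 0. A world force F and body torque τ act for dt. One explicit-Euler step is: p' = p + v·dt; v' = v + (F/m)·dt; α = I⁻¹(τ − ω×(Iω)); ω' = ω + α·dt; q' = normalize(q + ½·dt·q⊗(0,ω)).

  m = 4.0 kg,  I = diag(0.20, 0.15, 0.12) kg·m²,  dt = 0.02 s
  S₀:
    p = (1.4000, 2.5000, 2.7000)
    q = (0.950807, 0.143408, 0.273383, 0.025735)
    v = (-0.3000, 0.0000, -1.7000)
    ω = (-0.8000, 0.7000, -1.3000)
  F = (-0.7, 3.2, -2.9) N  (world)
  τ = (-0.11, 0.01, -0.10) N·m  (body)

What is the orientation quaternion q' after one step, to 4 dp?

2q̇ = q⊗(0,ω) = (-0.0431862, -1.1340580, 0.8314073, -0.9169571)
updated quaternion q' = (0.9502, 0.1320, 0.2817, 0.0166)

q' = (0.9502, 0.1320, 0.2817, 0.0166)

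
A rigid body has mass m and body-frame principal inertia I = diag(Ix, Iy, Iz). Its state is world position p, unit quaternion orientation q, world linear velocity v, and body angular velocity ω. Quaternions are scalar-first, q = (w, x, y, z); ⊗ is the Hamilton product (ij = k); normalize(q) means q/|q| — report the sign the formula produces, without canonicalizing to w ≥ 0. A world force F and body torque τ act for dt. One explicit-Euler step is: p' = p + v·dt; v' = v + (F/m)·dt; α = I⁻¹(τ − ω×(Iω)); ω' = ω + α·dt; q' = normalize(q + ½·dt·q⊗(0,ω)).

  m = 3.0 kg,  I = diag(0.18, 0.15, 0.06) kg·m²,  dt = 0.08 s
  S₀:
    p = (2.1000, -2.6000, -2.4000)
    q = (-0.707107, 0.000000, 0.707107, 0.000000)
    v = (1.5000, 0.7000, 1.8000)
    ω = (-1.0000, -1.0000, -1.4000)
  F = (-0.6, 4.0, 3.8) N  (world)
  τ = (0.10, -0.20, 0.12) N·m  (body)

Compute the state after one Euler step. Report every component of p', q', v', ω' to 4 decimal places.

a = F/m = (-0.2000, 1.3333, 1.2667)
p' = p + v·dt = (2.2200, -2.5440, -2.2560)
v' = v + a·dt = (1.4840, 0.8067, 1.9013)
precession coupling ω×(Iω) = (-0.1260, 0.1680, -0.0300)
α = I⁻¹(τ − ω×Iω) = (1.2556, -2.4533, 2.5000)
ω + α·dt = (-0.8996, -1.1963, -1.2000)
2q̇ = q⊗(0,ω) = (0.7071070, -0.2828428, 0.7071070, 1.6970568)
updated quaternion q' = (-0.6767, -0.0113, 0.7331, 0.0677)

p' = (2.2200, -2.5440, -2.2560)
q' = (-0.6767, -0.0113, 0.7331, 0.0677)
v' = (1.4840, 0.8067, 1.9013)
ω' = (-0.8996, -1.1963, -1.2000)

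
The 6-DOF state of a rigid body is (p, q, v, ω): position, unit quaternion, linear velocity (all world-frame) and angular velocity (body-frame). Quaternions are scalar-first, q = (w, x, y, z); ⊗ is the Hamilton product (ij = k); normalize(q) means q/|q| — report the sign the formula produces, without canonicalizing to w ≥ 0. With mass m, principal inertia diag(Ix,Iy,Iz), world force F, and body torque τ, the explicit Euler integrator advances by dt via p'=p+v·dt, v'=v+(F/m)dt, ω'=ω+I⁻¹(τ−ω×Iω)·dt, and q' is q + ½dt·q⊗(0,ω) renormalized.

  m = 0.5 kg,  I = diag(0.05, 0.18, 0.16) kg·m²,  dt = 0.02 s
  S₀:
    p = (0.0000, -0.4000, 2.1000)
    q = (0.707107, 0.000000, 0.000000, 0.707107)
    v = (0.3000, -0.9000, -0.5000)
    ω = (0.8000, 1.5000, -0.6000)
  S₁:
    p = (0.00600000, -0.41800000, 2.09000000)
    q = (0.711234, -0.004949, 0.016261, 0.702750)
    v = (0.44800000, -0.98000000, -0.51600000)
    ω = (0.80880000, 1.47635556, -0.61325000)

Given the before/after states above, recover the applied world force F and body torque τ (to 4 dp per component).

F = (3.7000, -2.0000, -0.4000)
τ = (0.0400, -0.1600, 0.0500)

velocity change Δv = (0.14800000, -0.08000000, -0.01600000)
m·(v₁−v₀)/dt = (3.7000, -2.0000, -0.4000)
ω₁ − ω₀ = (0.00880000, -0.02364444, -0.01325000)
gyro term ω₀×Iω₀ = (0.0180, 0.0528, 0.1560)
I·α + gyro = (0.0400, -0.1600, 0.0500)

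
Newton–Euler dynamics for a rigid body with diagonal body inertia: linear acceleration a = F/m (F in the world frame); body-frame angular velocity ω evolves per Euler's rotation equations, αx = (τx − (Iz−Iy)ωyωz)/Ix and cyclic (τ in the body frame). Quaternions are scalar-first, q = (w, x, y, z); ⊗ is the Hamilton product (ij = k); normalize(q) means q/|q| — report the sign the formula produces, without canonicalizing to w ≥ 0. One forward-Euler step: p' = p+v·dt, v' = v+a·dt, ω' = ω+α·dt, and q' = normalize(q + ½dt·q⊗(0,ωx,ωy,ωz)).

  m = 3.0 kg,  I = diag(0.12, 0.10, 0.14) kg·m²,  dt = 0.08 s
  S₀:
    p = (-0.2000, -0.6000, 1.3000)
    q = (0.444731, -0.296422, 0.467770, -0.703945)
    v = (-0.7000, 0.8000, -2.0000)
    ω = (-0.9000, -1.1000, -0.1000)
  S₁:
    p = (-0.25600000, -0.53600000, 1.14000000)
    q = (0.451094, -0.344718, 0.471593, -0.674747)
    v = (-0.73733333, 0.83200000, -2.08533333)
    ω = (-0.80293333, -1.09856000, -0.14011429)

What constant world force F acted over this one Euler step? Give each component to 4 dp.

F = (-1.4000, 1.2000, -3.2000)

velocity change Δv = (-0.03733333, 0.03200000, -0.08533333)
m·(v₁−v₀)/dt = (-1.4000, 1.2000, -3.2000)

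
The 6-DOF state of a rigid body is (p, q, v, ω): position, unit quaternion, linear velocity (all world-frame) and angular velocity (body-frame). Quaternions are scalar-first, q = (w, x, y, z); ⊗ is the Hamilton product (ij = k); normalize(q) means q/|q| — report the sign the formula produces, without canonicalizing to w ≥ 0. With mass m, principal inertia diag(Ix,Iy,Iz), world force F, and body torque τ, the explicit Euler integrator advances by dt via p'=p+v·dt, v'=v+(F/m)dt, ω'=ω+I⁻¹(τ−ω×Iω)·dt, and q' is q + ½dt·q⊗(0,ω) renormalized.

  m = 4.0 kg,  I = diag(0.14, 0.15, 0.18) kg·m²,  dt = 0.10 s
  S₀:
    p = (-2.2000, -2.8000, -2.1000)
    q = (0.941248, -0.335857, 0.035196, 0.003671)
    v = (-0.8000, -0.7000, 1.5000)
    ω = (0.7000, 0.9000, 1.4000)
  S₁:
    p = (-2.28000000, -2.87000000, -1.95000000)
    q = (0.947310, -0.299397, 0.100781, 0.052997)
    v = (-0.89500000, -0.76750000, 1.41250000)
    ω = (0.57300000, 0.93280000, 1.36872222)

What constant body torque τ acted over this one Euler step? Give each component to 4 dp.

ω₁ − ω₀ = (-0.12700000, 0.03280000, -0.03127778)
precession coupling = (0.0378, -0.0392, 0.0063)
τ = I·(Δω/dt) + ω₀×(Iω₀) = (-0.1400, 0.0100, -0.0500)

τ = (-0.1400, 0.0100, -0.0500)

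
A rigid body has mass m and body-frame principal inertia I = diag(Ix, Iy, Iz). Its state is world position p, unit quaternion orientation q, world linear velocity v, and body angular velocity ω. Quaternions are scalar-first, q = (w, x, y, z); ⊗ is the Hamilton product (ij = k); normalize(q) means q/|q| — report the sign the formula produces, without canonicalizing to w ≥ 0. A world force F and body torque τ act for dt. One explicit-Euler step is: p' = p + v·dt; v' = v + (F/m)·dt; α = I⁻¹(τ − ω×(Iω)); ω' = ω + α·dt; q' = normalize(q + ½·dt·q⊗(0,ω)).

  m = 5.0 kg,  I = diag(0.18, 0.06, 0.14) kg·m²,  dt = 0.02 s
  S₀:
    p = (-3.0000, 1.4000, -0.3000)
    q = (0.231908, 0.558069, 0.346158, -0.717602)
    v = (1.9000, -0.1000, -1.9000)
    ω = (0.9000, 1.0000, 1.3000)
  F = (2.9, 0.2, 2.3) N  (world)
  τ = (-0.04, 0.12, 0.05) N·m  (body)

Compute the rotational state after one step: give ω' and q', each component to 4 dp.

precession coupling ω×(Iω) = (0.1040, 0.0468, -0.1080)
α = I⁻¹(τ − ω×Iω) = (-0.8000, 1.2200, 1.1286)
ω' = ω + α·dt = (0.8840, 1.0244, 1.3226)
Hamilton product q⊗(0,ω) = (0.0844625, 1.3763246, -1.1394235, 0.5480072)
updated quaternion q' = (0.2327, 0.5717, 0.3347, -0.7120)

ω' = (0.8840, 1.0244, 1.3226)
q' = (0.2327, 0.5717, 0.3347, -0.7120)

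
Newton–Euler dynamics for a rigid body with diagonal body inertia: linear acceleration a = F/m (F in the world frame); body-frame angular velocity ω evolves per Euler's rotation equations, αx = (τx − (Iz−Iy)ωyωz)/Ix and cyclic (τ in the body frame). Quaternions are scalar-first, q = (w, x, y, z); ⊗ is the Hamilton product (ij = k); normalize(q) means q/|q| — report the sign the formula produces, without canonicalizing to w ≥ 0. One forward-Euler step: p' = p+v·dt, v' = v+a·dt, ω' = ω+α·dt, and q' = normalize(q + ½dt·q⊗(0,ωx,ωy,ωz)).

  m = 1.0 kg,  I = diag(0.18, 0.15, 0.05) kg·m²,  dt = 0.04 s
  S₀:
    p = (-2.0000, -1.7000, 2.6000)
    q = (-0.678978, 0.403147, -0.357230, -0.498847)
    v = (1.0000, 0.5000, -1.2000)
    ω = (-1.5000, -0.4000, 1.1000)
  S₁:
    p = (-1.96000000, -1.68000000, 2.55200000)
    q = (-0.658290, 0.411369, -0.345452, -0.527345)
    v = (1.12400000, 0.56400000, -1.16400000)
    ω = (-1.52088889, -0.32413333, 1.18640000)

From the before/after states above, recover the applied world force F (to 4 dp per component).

F = (3.1000, 1.6000, 0.9000)

velocity change Δv = (0.12400000, 0.06400000, 0.03600000)
F = m·Δv/dt = (3.1000, 1.6000, 0.9000)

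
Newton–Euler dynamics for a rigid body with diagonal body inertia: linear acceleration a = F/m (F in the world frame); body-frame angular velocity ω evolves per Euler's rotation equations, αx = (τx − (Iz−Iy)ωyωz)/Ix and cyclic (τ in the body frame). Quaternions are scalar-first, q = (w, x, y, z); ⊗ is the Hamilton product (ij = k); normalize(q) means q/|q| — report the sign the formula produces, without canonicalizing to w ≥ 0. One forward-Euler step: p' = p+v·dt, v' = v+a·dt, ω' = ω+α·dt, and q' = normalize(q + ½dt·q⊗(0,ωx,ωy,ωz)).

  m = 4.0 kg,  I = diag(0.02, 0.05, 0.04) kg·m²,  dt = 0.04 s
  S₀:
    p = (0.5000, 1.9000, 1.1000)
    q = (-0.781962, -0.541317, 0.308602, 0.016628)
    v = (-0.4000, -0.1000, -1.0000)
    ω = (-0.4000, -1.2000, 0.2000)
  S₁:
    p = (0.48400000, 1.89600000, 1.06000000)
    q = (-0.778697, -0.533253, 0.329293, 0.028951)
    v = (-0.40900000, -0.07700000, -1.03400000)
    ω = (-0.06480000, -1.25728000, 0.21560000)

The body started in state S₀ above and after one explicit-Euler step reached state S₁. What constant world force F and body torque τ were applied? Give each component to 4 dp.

F = (-0.9000, 2.3000, -3.4000)
τ = (0.1700, -0.0700, 0.0300)

velocity change Δv = (-0.00900000, 0.02300000, -0.03400000)
applied force F = (-0.9000, 2.3000, -3.4000)
ω₁ − ω₀ = (0.33520000, -0.05728000, 0.01560000)
precession coupling = (0.0024, 0.0016, 0.0144)
applied torque τ = (0.1700, -0.0700, 0.0300)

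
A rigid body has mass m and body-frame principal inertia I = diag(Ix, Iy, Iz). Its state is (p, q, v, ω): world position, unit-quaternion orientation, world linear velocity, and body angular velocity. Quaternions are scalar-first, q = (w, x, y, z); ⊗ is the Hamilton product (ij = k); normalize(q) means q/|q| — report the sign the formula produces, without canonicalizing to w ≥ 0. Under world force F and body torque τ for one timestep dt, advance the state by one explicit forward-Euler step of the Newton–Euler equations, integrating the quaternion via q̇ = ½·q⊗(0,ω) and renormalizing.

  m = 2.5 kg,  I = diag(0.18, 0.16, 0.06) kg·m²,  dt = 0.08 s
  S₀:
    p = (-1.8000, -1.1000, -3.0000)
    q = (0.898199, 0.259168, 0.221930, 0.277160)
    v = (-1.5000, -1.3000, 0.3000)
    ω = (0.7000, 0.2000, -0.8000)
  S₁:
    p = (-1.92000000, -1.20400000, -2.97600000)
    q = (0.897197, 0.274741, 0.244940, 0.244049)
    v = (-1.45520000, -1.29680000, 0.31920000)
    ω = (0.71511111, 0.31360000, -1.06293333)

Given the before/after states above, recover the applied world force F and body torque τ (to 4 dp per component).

F = (1.4000, 0.1000, 0.6000)
τ = (0.0500, 0.1600, -0.2000)

Δv = v₁−v₀ = (0.04480000, 0.00320000, 0.01920000)
F = m·Δv/dt = (1.4000, 0.1000, 0.6000)
ω₁ − ω₀ = (0.01511111, 0.11360000, -0.26293333)
ω₀×(Iω₀) = (0.0160, -0.0672, -0.0028)
τ = I·(Δω/dt) + ω₀×(Iω₀) = (0.0500, 0.1600, -0.2000)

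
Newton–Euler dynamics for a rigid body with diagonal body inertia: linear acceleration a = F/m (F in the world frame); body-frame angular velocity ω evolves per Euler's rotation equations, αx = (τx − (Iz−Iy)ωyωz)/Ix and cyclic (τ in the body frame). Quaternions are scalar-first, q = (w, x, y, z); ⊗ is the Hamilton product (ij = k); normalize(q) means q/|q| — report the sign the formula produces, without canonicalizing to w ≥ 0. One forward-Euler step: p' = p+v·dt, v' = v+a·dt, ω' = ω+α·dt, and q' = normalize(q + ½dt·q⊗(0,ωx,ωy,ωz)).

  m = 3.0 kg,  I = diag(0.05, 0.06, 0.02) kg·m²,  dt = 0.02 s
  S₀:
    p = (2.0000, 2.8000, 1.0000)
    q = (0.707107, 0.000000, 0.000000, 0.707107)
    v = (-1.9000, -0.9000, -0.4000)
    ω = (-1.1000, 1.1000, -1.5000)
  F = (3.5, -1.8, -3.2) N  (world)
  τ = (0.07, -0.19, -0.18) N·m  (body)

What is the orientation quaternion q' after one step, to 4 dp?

q⊗(0,ω) = (1.0606605, -1.5556354, 0.0000000, -1.0606605)
updated quaternion q' = (0.7175, -0.0156, 0.0000, 0.6963)

q' = (0.7175, -0.0156, 0.0000, 0.6963)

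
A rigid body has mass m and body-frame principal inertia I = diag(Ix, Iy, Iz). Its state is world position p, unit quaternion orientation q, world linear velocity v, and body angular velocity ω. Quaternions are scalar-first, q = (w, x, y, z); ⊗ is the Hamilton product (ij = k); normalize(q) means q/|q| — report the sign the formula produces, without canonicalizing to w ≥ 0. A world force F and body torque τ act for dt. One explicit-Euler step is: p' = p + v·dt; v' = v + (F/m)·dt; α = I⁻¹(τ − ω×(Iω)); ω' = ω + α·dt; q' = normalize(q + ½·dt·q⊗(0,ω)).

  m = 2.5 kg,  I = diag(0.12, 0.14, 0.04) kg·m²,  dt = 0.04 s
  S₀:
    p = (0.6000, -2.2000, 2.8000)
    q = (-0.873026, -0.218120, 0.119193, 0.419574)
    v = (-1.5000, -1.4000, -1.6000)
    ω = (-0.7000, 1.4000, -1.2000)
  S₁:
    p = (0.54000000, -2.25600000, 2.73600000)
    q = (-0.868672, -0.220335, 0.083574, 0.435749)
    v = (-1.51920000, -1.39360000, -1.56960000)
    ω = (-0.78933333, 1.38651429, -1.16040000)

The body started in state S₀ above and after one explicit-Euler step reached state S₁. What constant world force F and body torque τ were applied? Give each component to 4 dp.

F = (-1.2000, 0.4000, 1.9000)
τ = (-0.1000, 0.0200, 0.0200)

Δv = v₁−v₀ = (-0.01920000, 0.00640000, 0.03040000)
F = m·Δv/dt = (-1.2000, 0.4000, 1.9000)
rate change Δω = (-0.08933333, -0.01348571, 0.03960000)
τ = I·(Δω/dt) + ω₀×(Iω₀) = (-0.1000, 0.0200, 0.0200)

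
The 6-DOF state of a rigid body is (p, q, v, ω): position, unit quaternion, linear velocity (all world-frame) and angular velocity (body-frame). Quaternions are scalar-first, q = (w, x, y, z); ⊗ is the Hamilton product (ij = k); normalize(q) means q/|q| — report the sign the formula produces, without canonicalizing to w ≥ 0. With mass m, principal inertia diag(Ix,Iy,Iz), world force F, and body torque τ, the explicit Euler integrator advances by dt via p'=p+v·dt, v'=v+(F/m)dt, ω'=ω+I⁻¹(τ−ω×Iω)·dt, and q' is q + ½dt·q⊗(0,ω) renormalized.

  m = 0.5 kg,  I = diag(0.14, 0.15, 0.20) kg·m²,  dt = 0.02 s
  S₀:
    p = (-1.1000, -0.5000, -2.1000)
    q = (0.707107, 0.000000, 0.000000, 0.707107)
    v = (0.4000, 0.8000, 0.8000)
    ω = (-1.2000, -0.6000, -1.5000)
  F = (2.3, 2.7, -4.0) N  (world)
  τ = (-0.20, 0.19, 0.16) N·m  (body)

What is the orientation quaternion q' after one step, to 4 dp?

Hamilton product q⊗(0,ω) = (1.0606605, -0.4242642, -1.2727926, -1.0606605)
updated quaternion q' = (0.7176, -0.0042, -0.0127, 0.6964)

q' = (0.7176, -0.0042, -0.0127, 0.6964)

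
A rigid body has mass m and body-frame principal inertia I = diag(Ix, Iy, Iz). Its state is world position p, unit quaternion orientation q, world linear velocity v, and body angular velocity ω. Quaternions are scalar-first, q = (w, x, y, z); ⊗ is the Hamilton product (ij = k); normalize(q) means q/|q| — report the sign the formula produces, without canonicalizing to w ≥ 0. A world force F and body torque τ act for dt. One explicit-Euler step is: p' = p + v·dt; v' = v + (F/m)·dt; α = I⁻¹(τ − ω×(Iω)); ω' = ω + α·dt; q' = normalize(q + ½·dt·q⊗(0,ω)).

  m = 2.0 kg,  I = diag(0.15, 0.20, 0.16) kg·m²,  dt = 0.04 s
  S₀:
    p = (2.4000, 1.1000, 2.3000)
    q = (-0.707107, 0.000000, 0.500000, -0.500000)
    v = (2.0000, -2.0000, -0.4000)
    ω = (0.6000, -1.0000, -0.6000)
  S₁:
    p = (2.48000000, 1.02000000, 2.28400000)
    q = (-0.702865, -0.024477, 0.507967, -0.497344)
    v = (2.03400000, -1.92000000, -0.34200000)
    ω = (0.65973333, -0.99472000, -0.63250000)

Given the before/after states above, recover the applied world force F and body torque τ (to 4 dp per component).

Δω = ω₁−ω₀ = (0.05973333, 0.00528000, -0.03250000)
τ = I·(Δω/dt) + ω₀×(Iω₀) = (0.2000, 0.0300, -0.1600)
v₁ − v₀ = (0.03400000, 0.08000000, 0.05800000)
F = m·Δv/dt = (1.7000, 4.0000, 2.9000)

F = (1.7000, 4.0000, 2.9000)
τ = (0.2000, 0.0300, -0.1600)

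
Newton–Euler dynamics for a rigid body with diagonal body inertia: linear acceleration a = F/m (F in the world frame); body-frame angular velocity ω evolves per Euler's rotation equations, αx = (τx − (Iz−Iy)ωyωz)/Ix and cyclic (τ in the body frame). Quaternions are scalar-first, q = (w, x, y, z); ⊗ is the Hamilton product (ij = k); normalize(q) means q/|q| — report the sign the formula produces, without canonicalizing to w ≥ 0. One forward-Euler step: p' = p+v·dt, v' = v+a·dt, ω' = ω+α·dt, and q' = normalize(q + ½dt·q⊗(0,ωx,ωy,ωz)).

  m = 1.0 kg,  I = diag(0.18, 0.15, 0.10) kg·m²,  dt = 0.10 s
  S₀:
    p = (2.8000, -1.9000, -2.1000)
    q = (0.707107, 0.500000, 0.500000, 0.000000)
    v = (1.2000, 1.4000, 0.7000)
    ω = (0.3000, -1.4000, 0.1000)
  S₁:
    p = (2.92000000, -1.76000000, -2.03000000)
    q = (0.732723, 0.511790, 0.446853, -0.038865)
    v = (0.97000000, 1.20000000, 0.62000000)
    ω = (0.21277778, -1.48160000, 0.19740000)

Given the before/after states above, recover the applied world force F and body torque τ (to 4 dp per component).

rate change Δω = (-0.08722222, -0.08160000, 0.09740000)
applied torque τ = (-0.1500, -0.1200, 0.1100)
v₁ − v₀ = (-0.23000000, -0.20000000, -0.08000000)
applied force F = (-2.3000, -2.0000, -0.8000)

F = (-2.3000, -2.0000, -0.8000)
τ = (-0.1500, -0.1200, 0.1100)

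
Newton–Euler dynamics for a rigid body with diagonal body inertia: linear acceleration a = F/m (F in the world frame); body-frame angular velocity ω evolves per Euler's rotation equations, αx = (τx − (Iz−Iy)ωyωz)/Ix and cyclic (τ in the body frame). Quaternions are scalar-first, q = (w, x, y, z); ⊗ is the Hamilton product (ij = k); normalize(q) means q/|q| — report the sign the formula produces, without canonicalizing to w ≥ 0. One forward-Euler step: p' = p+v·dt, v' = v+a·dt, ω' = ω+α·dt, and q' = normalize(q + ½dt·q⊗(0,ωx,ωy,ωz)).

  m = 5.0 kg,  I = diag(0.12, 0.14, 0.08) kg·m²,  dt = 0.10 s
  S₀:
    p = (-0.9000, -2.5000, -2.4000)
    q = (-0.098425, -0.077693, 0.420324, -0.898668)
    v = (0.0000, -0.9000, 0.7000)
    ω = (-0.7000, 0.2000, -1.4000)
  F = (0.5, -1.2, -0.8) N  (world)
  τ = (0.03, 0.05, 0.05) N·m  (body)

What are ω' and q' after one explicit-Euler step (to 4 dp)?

ω' = (-0.6890, 0.2077, -1.3340)
q' = (-0.1677, -0.0944, 0.4440, -0.8751)

precession coupling ω×(Iω) = (0.0168, 0.0392, -0.0028)
(τ − ω×Iω)/I = (0.1100, 0.0771, 0.6600)
new body rate ω' = (-0.6890, 0.2077, -1.3340)
2q̇ = q⊗(0,ω) = (-1.3965851, -0.3398225, 0.5006124, 0.4164832)
q + ½dt·q⊗(0,ω), renormalized = (-0.1677, -0.0944, 0.4440, -0.8751)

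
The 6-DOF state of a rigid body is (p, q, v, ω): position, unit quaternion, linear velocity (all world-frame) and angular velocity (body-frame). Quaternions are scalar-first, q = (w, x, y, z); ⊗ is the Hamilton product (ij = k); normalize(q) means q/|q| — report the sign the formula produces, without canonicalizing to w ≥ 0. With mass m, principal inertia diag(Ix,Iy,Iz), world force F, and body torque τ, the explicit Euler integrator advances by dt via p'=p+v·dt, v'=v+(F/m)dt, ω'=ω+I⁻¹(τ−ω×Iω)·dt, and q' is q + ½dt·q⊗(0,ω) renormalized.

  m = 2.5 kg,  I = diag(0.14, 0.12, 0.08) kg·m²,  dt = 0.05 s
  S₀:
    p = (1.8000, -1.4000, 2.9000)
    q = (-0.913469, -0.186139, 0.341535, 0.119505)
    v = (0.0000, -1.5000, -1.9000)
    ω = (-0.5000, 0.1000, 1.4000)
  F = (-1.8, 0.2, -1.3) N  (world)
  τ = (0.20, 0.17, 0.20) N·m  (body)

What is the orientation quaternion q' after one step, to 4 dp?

q' = (-0.9202, -0.1630, 0.3440, 0.0913)

Hamilton product q⊗(0,ω) = (-0.2945300, 0.9229330, 0.1094952, -1.1267030)
updated quaternion q' = (-0.9202, -0.1630, 0.3440, 0.0913)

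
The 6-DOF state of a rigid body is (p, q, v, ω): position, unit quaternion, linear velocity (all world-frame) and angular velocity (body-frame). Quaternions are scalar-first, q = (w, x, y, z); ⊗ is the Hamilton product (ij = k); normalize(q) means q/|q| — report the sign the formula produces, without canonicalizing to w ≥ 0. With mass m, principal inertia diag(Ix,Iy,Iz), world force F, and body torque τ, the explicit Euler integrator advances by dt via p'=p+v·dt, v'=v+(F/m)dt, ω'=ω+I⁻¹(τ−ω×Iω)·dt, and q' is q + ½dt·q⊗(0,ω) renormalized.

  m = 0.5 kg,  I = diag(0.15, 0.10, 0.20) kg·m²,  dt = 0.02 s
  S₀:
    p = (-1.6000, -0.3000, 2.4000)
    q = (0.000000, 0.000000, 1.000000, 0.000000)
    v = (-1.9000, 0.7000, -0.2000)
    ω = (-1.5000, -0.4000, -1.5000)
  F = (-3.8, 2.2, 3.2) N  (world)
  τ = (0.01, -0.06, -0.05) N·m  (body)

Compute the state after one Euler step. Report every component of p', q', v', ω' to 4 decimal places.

ω×(Iω) gyroscopic = (0.0600, -0.1125, -0.0300)
(τ − ω×Iω)/I = (-0.3333, 0.5250, -0.1000)
ω' = ω + α·dt = (-1.5067, -0.3895, -1.5020)
q⊗(0,ω) = (0.4000000, -1.5000000, 0.0000000, 1.5000000)
q + ½dt·q⊗(0,ω), renormalized = (0.0040, -0.0150, 0.9998, 0.0150)
a = (-7.6000, 4.4000, 6.4000)
p' = p + v·dt = (-1.6380, -0.2860, 2.3960)
new velocity v' = (-2.0520, 0.7880, -0.0720)

p' = (-1.6380, -0.2860, 2.3960)
q' = (0.0040, -0.0150, 0.9998, 0.0150)
v' = (-2.0520, 0.7880, -0.0720)
ω' = (-1.5067, -0.3895, -1.5020)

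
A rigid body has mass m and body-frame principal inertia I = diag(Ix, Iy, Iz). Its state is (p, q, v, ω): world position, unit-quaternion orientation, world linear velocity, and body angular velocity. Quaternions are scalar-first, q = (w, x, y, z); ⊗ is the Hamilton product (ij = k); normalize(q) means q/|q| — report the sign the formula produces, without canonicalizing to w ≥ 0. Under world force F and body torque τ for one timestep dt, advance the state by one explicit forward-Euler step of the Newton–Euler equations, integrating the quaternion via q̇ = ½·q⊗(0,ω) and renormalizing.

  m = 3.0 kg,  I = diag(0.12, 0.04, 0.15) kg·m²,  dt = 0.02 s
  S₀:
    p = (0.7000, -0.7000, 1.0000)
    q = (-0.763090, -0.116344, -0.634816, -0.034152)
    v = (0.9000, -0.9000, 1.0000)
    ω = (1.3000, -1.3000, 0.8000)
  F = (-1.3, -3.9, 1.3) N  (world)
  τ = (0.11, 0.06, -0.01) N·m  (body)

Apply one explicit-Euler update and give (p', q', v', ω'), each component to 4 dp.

precession coupling ω×(Iω) = (-0.1144, -0.0312, 0.1352)
α = I⁻¹(τ − ω×Iω) = (1.8700, 2.2800, -0.9680)
ω + α·dt = (1.3374, -1.2544, 0.7806)
q⊗(0,ω) = (-0.6466920, -1.5442674, 1.0406946, 0.3660360)
updated quaternion q' = (-0.7694, -0.1318, -0.6243, -0.0305)
a = (-0.4333, -1.3000, 0.4333)
p + v·dt = (0.7180, -0.7180, 1.0200)
new velocity v' = (0.8913, -0.9260, 1.0087)

p' = (0.7180, -0.7180, 1.0200)
q' = (-0.7694, -0.1318, -0.6243, -0.0305)
v' = (0.8913, -0.9260, 1.0087)
ω' = (1.3374, -1.2544, 0.7806)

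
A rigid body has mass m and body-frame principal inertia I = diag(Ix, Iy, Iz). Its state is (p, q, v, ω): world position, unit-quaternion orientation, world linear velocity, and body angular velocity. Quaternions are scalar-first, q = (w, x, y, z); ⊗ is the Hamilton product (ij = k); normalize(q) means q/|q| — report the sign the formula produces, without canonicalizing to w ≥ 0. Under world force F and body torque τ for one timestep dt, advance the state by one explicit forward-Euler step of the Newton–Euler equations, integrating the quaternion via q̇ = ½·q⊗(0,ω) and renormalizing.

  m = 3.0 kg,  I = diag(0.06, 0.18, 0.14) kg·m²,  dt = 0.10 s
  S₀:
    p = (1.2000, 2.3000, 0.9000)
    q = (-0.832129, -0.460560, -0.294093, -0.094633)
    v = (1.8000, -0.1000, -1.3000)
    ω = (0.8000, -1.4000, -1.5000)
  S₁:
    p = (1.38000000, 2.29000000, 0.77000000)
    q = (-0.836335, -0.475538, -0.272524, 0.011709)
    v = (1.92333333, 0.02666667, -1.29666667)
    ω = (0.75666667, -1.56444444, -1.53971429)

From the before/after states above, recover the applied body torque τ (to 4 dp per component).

τ = (-0.1100, -0.2000, -0.1900)

ω₁ − ω₀ = (-0.04333333, -0.16444444, -0.03971429)
applied torque τ = (-0.1100, -0.2000, -0.1900)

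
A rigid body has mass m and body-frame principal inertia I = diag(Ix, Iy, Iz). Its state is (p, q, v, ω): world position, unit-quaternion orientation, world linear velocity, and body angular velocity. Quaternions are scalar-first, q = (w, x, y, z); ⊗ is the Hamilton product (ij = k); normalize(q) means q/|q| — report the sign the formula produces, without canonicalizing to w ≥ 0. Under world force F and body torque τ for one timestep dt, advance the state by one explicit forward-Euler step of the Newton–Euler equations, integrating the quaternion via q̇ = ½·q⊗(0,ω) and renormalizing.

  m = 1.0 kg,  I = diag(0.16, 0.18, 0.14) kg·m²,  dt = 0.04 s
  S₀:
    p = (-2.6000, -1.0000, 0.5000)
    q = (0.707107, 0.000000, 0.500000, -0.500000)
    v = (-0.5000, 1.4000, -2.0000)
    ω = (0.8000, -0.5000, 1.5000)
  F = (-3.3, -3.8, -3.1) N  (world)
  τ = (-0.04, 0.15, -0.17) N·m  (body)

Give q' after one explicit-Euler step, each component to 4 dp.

q' = (0.7267, 0.0213, 0.4846, -0.4865)

q⊗(0,ω) = (1.0000000, 1.0656856, -0.7535535, 0.6606605)
q' = normalize(q + ½dt·q⊗(0,ω)) = (0.7267, 0.0213, 0.4846, -0.4865)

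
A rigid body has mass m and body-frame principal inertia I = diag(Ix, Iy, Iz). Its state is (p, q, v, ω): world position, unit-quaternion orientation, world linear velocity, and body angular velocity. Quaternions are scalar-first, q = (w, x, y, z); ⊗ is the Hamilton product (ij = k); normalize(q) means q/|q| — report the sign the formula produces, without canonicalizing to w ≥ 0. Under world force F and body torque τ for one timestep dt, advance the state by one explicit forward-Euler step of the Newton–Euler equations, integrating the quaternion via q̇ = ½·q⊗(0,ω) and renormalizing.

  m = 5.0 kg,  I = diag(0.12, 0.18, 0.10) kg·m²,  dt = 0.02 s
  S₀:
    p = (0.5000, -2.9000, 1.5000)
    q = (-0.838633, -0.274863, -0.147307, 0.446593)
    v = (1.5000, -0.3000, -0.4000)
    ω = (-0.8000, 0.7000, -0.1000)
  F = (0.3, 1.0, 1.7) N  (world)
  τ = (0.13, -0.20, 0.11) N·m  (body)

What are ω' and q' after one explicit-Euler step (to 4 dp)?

(τ − ω×Iω)/I = (1.0367, -1.1200, 1.4360)
ω' = ω + α·dt = (-0.7793, 0.6776, -0.0713)
Hamilton product q⊗(0,ω) = (-0.0721162, 0.3730220, -0.9718038, -0.2263864)
q + ½dt·q⊗(0,ω), renormalized = (-0.8393, -0.2711, -0.1570, 0.4443)

ω' = (-0.7793, 0.6776, -0.0713)
q' = (-0.8393, -0.2711, -0.1570, 0.4443)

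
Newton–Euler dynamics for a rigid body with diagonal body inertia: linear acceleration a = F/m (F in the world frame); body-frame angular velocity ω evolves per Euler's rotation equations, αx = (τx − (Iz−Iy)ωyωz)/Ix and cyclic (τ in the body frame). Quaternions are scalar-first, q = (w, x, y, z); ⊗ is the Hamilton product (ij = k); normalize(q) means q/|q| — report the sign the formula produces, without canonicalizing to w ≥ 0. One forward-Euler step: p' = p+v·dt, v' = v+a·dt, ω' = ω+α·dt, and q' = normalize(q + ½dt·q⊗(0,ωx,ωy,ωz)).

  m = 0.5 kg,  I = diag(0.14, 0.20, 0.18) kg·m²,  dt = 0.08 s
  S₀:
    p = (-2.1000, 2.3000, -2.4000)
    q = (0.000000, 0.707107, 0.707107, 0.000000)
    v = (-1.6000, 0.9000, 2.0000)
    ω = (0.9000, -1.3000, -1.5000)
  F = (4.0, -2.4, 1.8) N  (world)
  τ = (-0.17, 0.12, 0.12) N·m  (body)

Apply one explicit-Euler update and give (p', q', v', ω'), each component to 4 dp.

p' = (-2.2280, 2.3720, -2.2400)
q' = (0.0113, 0.6622, 0.7467, -0.0620)
v' = (-0.9600, 0.5160, 2.2880)
ω' = (0.8251, -1.2736, -1.4155)

linear accel F/m = (8.0000, -4.8000, 3.6000)
p + v·dt = (-2.2280, 2.3720, -2.2400)
v + (F/m)dt = (-0.9600, 0.5160, 2.2880)
α = I⁻¹(τ − ω×Iω) = (-0.9357, 0.3300, 1.0567)
ω' = ω + α·dt = (0.8251, -1.2736, -1.4155)
q⊗(0,ω) = (0.2828428, -1.0606605, 1.0606605, -1.5556354)
q' = normalize(q + ½dt·q⊗(0,ω)) = (0.0113, 0.6622, 0.7467, -0.0620)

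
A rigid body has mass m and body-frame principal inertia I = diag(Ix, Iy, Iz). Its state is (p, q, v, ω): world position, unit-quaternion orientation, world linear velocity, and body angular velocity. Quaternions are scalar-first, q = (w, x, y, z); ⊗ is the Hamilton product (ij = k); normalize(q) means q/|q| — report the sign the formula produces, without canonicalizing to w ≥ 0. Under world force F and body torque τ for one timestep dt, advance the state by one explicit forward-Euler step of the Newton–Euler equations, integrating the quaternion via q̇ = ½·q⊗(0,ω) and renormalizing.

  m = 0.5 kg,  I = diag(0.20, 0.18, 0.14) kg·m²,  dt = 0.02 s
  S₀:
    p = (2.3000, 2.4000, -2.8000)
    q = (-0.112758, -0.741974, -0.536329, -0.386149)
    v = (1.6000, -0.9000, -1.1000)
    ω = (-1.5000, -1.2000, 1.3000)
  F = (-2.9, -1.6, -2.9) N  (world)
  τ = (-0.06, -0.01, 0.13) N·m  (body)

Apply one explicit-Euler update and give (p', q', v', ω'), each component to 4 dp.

p' = (2.3320, 2.3820, -2.8220)
q' = (-0.1253, -0.7517, -0.5194, -0.3867)
v' = (1.4840, -0.9640, -1.2160)
ω' = (-1.5122, -1.1881, 1.3237)

a = F/m = (-5.8000, -3.2000, -5.8000)
p' = p + v·dt = (2.3320, 2.3820, -2.8220)
v + (F/m)dt = (1.4840, -0.9640, -1.2160)
angular accel α = (-0.6120, 0.5944, 1.1857)
ω' = ω + α·dt = (-1.5122, -1.1881, 1.3237)
q⊗(0,ω) = (-1.2545621, -0.9914695, 1.6790993, -0.0607101)
q + ½dt·q⊗(0,ω), renormalized = (-0.1253, -0.7517, -0.5194, -0.3867)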